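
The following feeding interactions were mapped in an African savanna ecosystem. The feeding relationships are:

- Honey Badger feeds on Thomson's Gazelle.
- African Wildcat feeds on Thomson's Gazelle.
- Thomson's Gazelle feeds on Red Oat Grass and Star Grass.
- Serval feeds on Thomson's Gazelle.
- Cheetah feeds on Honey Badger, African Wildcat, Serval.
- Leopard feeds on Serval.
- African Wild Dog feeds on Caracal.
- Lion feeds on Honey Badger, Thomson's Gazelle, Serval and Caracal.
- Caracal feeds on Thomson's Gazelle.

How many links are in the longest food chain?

One longest chain: Star Grass → Thomson's Gazelle → Caracal → African Wild Dog.
It has 4 species and 3 links.

3 links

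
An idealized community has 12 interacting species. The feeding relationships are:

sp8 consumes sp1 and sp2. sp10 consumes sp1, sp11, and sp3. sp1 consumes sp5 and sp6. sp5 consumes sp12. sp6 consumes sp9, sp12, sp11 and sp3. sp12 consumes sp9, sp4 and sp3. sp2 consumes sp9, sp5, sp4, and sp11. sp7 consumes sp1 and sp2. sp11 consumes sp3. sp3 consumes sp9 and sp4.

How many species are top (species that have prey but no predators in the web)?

3

Top species (has prey, but nothing eats it): sp7, sp10, sp8.
Count: 3.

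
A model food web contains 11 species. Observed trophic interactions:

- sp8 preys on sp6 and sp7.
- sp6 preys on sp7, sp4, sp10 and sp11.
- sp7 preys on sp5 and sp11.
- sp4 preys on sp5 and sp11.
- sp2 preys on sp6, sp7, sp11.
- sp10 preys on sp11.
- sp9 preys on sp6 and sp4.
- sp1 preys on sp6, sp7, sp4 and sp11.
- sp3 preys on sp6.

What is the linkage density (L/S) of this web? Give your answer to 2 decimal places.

There are L = 21 links among S = 11 species.
L/S = 21/11 = 1.9091 ≈ 1.91.

L/S = 1.91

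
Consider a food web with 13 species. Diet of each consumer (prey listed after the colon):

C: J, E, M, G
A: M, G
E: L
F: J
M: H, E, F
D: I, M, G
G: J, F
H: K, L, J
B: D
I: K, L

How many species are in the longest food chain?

One longest chain: J → F → G → D → B.
It has 5 species and 4 links.

5 species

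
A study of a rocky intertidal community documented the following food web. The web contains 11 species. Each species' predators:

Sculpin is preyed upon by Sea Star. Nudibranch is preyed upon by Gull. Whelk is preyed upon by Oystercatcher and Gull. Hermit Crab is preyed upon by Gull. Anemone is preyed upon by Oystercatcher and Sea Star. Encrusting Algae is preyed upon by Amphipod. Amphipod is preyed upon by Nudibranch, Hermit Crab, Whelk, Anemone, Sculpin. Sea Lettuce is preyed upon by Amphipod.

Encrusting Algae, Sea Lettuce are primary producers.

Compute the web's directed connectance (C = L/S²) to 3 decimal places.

The web has S = 11 species and L = 14 feeding links.
C = L / S² = 14 / 121 = 0.1157 ≈ 0.116.

C = 0.116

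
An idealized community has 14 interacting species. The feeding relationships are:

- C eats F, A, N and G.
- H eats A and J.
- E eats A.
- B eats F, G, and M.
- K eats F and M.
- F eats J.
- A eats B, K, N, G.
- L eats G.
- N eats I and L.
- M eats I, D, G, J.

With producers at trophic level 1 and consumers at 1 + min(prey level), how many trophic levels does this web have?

3

Producers (level 1): G, D, I, J.
Following each consumer down to its lowest-level prey: J → F → K (levels 1 through 3).
All prey of K (F 2, M 2) are at level 2 or above, so K is at level 1 + 2 = 3.
Every consumer has at least one prey at level 2 or below, so none exceeds level 3.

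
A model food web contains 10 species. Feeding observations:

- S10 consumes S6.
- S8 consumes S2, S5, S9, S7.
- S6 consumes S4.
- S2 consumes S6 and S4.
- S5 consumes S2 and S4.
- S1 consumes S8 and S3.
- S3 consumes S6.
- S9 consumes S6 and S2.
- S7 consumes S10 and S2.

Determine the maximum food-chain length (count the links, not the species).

One longest chain: S4 → S6 → S2 → S9 → S8 → S1.
It has 6 species and 5 links.

5 links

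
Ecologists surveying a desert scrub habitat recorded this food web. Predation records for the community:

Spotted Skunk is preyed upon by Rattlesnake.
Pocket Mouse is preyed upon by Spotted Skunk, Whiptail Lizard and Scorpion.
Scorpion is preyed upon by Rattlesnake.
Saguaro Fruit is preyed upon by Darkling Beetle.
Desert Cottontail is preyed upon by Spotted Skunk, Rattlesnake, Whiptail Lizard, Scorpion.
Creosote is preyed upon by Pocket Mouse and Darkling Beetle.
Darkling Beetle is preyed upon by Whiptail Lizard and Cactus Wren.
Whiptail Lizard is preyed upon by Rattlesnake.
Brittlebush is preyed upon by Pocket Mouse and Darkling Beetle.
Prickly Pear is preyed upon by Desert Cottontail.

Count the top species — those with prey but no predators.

Top species (has prey, but nothing eats it): Cactus Wren, Rattlesnake.
Count: 2.

2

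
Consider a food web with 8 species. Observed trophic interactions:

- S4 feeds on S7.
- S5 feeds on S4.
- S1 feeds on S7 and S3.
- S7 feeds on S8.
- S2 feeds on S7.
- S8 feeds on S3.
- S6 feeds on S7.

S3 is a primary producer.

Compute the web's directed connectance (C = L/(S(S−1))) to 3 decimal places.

The web has S = 8 species and L = 8 feeding links.
C = L / (S(S−1)) = 8 / 56 = 0.1429 ≈ 0.143.

C = 0.143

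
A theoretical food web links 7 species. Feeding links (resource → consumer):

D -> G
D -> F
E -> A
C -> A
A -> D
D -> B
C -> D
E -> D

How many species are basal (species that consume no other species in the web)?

2

Basal species (no prey listed): E, C.
Count: 2.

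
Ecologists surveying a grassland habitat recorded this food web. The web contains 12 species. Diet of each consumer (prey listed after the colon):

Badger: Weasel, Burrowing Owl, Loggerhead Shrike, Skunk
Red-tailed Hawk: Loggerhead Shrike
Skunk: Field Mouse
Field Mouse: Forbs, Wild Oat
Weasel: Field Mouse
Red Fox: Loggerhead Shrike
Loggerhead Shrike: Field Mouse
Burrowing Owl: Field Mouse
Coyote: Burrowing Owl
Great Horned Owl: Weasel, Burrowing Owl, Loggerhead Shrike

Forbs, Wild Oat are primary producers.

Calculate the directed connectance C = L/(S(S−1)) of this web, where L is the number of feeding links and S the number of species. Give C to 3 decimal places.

The web has S = 12 species and L = 16 feeding links.
C = L / (S(S−1)) = 16 / 132 = 0.1212 ≈ 0.121.

C = 0.121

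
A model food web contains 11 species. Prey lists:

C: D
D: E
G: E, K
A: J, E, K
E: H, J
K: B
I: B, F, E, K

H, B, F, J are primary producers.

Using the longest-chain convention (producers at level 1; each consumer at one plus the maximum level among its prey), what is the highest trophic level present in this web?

Producers (level 1): H, B, F, J.
H → E → D → C gives C level 4.
No species has a prey at level 4, so no species reaches level 5.

4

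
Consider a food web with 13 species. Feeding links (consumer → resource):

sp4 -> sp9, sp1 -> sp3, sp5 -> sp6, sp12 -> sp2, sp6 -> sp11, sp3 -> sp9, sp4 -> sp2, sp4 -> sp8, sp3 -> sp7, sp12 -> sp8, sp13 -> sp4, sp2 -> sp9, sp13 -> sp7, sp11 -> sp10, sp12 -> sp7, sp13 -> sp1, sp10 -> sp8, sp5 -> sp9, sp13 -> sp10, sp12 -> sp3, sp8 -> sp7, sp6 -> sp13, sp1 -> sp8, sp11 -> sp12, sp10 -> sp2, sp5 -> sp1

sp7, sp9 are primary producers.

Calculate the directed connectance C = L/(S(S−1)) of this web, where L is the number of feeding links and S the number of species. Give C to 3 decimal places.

C = 0.167

The web has S = 13 species and L = 26 feeding links.
C = L / (S(S−1)) = 26 / 156 = 0.1667 ≈ 0.167.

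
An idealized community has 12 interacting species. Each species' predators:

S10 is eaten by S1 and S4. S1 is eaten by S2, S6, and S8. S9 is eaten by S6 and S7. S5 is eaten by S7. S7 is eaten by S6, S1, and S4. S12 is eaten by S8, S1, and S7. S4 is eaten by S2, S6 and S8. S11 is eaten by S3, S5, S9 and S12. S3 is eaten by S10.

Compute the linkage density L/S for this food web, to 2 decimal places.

L/S = 1.83

There are L = 22 links among S = 12 species.
L/S = 22/12 = 1.8333 ≈ 1.83.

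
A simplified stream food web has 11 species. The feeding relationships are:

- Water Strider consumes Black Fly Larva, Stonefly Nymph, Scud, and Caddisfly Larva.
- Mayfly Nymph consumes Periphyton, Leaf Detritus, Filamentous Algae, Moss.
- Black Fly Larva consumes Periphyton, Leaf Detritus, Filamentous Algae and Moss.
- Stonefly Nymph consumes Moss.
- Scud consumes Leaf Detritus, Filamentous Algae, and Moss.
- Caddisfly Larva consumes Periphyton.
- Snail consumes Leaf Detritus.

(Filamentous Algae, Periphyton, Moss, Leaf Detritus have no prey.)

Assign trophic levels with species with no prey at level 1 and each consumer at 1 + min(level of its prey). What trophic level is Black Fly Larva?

Trophic level 2

Filamentous Algae has no prey (basal) → level 1.
Black Fly Larva eats Filamentous Algae → level 2.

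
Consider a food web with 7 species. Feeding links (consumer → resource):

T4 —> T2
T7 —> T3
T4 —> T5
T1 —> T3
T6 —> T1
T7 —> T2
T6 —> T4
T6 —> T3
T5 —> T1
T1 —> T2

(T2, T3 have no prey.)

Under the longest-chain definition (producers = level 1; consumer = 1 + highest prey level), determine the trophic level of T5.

Trophic level 3

T2 is a producer → level 1.
T1 eats T2 (level 1); other prey at levels: T3 1 → level 2.
T5 eats T1 → level 3.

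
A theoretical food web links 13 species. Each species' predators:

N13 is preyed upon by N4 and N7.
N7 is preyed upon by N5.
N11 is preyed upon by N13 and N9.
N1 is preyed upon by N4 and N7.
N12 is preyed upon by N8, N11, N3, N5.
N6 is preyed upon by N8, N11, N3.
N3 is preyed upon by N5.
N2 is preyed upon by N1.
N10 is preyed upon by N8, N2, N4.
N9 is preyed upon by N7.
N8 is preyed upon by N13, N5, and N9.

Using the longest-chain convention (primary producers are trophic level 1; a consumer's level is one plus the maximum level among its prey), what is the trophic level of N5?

N10 is a producer → level 1.
N8 eats N10 (level 1); other prey at levels: N6 1, N12 1 → level 2.
N13 eats N8 (level 2); other prey at levels: N11 2 → level 3.
N7 eats N13 (level 3); other prey at levels: N9 3, N1 3 → level 4.
N5 eats N7 (level 4); other prey at levels: N12 1, N3 2, N8 2 → level 5.

Trophic level 5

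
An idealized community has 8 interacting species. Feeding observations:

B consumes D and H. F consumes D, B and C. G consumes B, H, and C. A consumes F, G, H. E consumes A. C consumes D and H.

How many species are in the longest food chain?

5 species

One longest chain: D → B → F → A → E.
It has 5 species and 4 links.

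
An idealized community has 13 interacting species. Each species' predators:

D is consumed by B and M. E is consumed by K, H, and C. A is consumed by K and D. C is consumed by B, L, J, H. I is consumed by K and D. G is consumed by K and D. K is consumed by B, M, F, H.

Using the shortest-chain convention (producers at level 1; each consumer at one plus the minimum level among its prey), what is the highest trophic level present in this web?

Producers (level 1): A, I, G, E.
Following each consumer down to its lowest-level prey: A → D → M (levels 1 through 3).
All prey of M (D 2, K 2) are at level 2 or above, so M is at level 1 + 2 = 3.
Every consumer has at least one prey at level 2 or below, so none exceeds level 3.

3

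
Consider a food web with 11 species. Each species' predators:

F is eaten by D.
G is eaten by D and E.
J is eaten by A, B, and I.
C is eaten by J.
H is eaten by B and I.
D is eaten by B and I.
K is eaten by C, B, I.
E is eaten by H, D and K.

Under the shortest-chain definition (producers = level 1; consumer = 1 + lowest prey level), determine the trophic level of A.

G is a producer → level 1.
E eats G → level 2.
K eats E → level 3.
C eats K → level 4.
J eats C → level 5.
A eats J → level 6.
No prey of A is below level 5, so 6 is the minimum.

Trophic level 6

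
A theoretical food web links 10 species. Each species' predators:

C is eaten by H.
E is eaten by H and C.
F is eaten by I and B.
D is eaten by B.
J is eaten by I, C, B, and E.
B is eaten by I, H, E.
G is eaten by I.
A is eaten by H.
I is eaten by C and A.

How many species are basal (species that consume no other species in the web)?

4

Basal species (no prey listed): G, D, J, F.
Count: 4.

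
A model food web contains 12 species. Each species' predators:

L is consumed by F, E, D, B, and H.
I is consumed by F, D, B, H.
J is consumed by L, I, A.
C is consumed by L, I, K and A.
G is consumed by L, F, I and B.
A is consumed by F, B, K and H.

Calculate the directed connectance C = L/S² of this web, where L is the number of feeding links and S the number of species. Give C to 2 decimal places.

C = 0.17

The web has S = 12 species and L = 24 feeding links.
C = L / S² = 24 / 144 = 0.1667 ≈ 0.17.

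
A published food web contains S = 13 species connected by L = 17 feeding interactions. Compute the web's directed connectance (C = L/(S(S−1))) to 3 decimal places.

C = 0.109

The web has S = 13 species and L = 17 feeding links.
C = L / (S(S−1)) = 17 / 156 = 0.1090 ≈ 0.109.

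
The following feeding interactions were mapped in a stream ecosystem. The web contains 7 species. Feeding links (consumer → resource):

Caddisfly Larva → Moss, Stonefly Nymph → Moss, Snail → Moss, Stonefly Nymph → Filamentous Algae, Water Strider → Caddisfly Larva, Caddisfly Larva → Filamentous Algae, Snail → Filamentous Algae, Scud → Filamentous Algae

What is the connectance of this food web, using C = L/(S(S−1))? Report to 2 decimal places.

The web has S = 7 species and L = 8 feeding links.
C = L / (S(S−1)) = 8 / 42 = 0.1905 ≈ 0.19.

C = 0.19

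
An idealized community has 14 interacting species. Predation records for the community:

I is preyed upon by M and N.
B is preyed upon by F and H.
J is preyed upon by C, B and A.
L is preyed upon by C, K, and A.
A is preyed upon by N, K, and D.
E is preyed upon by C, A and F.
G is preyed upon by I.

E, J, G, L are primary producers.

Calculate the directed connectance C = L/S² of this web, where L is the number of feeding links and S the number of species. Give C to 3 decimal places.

The web has S = 14 species and L = 17 feeding links.
C = L / S² = 17 / 196 = 0.0867 ≈ 0.087.

C = 0.087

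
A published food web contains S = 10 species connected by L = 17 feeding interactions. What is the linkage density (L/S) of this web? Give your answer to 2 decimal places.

L/S = 1.70

There are L = 17 links among S = 10 species.
L/S = 17/10 = 1.7000 ≈ 1.70.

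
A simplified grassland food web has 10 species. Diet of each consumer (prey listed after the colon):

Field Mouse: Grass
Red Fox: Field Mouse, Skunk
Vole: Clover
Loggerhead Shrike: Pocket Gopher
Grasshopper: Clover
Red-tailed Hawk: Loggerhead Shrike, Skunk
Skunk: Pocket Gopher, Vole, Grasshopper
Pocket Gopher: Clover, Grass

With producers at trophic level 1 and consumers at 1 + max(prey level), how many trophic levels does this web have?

Producers (level 1): Clover, Grass.
Clover → Pocket Gopher → Loggerhead Shrike → Red-tailed Hawk gives Red-tailed Hawk level 4.
No species has a prey at level 4, so no species reaches level 5.

4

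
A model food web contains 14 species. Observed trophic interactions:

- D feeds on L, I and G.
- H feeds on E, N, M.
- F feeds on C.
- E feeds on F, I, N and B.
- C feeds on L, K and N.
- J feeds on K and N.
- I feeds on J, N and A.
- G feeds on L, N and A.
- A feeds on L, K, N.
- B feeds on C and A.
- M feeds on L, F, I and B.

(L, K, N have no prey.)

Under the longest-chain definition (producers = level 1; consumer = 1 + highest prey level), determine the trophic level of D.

Trophic level 4

L is a producer → level 1.
A eats L (level 1); other prey at levels: K 1, N 1 → level 2.
I eats A (level 2); other prey at levels: N 1, J 2 → level 3.
D eats I (level 3); other prey at levels: L 1, G 3 → level 4.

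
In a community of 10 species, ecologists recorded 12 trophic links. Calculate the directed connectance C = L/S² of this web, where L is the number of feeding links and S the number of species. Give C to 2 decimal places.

The web has S = 10 species and L = 12 feeding links.
C = L / S² = 12 / 100 = 0.1200 ≈ 0.12.

C = 0.12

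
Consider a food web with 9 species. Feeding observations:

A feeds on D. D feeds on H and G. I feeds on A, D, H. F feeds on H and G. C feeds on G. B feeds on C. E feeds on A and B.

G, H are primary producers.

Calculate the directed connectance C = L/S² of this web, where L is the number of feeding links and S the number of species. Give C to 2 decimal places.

C = 0.15

The web has S = 9 species and L = 12 feeding links.
C = L / S² = 12 / 81 = 0.1481 ≈ 0.15.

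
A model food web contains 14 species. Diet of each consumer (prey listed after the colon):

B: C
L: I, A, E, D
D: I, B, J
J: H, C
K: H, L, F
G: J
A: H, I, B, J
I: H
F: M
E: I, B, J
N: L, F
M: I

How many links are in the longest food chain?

One longest chain: H → I → D → L → K.
It has 5 species and 4 links.

4 links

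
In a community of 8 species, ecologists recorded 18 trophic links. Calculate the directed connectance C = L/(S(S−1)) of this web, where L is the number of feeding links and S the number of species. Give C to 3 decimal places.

The web has S = 8 species and L = 18 feeding links.
C = L / (S(S−1)) = 18 / 56 = 0.3214 ≈ 0.321.

C = 0.321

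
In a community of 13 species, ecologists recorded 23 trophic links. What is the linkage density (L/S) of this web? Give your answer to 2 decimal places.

L/S = 1.77

There are L = 23 links among S = 13 species.
L/S = 23/13 = 1.7692 ≈ 1.77.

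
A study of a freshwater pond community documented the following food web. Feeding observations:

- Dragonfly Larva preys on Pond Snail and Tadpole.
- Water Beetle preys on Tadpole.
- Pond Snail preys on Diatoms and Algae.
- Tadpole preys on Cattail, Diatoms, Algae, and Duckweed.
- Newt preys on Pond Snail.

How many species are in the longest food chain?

3 species

One longest chain: Algae → Tadpole → Dragonfly Larva.
It has 3 species and 2 links.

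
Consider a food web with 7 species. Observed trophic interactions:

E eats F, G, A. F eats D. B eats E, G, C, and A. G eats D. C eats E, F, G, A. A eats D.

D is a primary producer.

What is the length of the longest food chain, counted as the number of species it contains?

One longest chain: D → F → E → C → B.
It has 5 species and 4 links.

5 species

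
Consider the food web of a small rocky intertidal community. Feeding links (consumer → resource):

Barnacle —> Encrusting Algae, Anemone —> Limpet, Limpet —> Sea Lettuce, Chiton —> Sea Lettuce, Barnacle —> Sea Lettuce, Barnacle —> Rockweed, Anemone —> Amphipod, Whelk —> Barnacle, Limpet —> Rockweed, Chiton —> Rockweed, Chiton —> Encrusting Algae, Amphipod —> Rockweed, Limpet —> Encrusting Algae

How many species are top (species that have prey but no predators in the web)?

3

Top species (has prey, but nothing eats it): Chiton, Anemone, Whelk.
Count: 3.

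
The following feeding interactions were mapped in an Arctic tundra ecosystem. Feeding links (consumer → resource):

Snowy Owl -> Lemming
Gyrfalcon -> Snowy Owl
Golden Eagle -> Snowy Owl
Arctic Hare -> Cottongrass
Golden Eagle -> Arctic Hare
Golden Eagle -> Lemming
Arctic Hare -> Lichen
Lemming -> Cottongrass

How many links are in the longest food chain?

One longest chain: Cottongrass → Lemming → Snowy Owl → Gyrfalcon.
It has 4 species and 3 links.

3 links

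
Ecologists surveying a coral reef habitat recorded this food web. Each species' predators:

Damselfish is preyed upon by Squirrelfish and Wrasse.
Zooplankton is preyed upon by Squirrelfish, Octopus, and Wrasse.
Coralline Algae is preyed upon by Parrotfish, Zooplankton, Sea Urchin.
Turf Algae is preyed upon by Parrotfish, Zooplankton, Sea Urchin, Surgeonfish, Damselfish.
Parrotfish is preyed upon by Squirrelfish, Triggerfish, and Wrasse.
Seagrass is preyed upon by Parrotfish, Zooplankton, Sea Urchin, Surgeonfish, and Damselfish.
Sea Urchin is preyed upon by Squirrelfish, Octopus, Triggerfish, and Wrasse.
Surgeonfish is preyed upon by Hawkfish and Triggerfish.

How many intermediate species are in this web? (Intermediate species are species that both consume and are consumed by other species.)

Intermediate species (has both prey and predators): Zooplankton, Surgeonfish, Sea Urchin, Parrotfish, Damselfish.
Count: 5.

5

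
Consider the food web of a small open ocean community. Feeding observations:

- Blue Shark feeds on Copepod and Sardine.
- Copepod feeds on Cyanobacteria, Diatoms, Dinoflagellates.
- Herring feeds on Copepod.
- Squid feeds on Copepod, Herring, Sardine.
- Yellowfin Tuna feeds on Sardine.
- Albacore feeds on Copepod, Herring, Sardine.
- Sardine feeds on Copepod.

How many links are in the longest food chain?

3 links

One longest chain: Cyanobacteria → Copepod → Herring → Albacore.
It has 4 species and 3 links.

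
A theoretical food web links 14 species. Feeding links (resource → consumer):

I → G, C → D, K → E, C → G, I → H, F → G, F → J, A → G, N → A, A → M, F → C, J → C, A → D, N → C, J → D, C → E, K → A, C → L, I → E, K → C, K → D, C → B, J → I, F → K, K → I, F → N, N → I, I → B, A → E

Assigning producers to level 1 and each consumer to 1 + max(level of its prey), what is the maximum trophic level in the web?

Producers (level 1): F.
F → K → A → M gives M level 4.
No species has a prey at level 4, so no species reaches level 5.

4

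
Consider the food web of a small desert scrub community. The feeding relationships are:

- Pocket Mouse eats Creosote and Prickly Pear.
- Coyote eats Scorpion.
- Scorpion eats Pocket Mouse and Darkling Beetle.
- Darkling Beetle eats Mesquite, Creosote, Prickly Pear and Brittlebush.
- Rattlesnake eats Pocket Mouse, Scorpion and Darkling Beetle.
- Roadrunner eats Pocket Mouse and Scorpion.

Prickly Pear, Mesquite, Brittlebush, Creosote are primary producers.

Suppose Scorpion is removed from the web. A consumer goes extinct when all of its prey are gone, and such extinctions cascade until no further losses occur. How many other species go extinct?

Remove Scorpion.
Round 1: Coyote (all prey gone) → extinct.
No further losses. Total secondary extinctions: 1.

1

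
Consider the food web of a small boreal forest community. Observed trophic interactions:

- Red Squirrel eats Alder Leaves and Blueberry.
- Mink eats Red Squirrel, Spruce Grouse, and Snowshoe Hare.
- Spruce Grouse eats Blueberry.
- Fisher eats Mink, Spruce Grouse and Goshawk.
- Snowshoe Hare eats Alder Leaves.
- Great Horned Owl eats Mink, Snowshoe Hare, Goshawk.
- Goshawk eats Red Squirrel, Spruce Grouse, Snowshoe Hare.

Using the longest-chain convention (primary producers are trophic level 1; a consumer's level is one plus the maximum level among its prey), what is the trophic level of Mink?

Blueberry is a producer → level 1.
Red Squirrel eats Blueberry (level 1); other prey at levels: Alder Leaves 1 → level 2.
Mink eats Red Squirrel (level 2); other prey at levels: Snowshoe Hare 2, Spruce Grouse 2 → level 3.

Trophic level 3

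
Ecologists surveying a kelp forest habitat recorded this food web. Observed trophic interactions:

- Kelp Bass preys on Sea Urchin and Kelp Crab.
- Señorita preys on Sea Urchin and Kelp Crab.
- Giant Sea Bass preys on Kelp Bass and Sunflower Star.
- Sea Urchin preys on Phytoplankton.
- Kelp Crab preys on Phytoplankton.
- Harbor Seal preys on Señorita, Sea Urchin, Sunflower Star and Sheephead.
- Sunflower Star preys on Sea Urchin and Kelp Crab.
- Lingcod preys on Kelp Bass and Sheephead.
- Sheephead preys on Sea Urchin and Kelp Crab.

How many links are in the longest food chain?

One longest chain: Phytoplankton → Sea Urchin → Sunflower Star → Giant Sea Bass.
It has 4 species and 3 links.

3 links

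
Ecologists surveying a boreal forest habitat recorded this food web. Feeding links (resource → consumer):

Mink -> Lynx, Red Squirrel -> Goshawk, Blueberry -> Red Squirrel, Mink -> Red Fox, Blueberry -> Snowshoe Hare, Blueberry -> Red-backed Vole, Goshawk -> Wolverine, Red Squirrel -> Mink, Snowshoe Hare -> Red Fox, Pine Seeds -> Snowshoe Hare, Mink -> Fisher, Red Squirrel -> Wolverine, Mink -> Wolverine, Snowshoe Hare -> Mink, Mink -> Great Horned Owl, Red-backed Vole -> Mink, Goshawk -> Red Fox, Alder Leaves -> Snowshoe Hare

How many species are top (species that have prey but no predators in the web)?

Top species (has prey, but nothing eats it): Red Fox, Wolverine, Fisher, Lynx, Great Horned Owl.
Count: 5.

5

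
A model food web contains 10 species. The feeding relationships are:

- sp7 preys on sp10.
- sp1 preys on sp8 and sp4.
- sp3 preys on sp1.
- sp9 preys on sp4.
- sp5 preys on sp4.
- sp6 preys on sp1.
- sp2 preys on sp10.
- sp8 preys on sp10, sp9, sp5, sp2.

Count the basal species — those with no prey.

2

Basal species (no prey listed): sp4, sp10.
Count: 2.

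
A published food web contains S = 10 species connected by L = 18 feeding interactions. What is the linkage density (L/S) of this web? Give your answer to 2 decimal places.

There are L = 18 links among S = 10 species.
L/S = 18/10 = 1.8000 ≈ 1.80.

L/S = 1.80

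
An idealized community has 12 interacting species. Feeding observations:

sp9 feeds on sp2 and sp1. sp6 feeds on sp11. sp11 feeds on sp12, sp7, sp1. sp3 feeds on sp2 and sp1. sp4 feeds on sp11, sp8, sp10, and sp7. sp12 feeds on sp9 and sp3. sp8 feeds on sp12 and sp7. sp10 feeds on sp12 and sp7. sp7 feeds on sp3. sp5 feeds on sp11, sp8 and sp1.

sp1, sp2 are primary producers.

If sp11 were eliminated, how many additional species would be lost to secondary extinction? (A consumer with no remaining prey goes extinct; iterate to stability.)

1

Remove sp11.
Round 1: sp6 (all prey gone) → extinct.
No further losses. Total secondary extinctions: 1.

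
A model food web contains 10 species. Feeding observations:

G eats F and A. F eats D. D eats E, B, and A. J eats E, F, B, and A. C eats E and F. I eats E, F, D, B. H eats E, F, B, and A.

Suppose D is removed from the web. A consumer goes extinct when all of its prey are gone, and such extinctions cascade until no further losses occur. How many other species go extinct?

1

Remove D.
Round 1: F (all prey gone) → extinct.
No further losses. Total secondary extinctions: 1.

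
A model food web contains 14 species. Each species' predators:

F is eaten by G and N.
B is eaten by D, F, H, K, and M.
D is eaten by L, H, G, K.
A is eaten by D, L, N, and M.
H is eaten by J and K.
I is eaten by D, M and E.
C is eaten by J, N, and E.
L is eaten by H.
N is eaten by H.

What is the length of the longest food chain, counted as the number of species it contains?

5 species

One longest chain: I → D → L → H → J.
It has 5 species and 4 links.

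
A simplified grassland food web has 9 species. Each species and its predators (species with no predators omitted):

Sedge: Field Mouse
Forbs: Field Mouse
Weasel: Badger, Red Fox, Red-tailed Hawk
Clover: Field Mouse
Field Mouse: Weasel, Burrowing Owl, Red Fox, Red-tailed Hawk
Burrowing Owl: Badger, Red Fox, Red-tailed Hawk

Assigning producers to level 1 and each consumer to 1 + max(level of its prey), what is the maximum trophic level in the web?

4

Producers (level 1): Sedge, Forbs, Clover.
Sedge → Field Mouse → Weasel → Red Fox gives Red Fox level 4.
No species has a prey at level 4, so no species reaches level 5.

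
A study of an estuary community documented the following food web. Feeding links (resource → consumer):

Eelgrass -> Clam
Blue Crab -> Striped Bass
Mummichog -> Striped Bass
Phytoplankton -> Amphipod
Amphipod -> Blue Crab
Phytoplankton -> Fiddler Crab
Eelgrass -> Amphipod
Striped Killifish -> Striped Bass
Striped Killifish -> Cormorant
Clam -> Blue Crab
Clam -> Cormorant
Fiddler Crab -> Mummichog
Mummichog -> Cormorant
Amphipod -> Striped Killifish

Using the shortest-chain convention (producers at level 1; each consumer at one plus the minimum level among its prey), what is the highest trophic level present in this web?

4

Producers (level 1): Eelgrass, Phytoplankton.
Following each consumer down to its lowest-level prey: Phytoplankton → Fiddler Crab → Mummichog → Striped Bass (levels 1 through 4).
All prey of Striped Bass (Mummichog 3, Striped Killifish 3, Blue Crab 3) are at level 3 or above, so Striped Bass is at level 1 + 3 = 4.
Every consumer has at least one prey at level 3 or below, so none exceeds level 4.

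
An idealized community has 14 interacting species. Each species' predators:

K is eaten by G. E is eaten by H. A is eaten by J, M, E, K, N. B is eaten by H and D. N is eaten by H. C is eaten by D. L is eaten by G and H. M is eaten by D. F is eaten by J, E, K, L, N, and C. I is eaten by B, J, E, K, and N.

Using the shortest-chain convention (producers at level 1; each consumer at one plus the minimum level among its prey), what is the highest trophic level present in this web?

3

Producers (level 1): F, I, A.
Following each consumer down to its lowest-level prey: F → C → D (levels 1 through 3).
All prey of D (C 2, B 2, M 2) are at level 2 or above, so D is at level 1 + 2 = 3.
Every consumer has at least one prey at level 2 or below, so none exceeds level 3.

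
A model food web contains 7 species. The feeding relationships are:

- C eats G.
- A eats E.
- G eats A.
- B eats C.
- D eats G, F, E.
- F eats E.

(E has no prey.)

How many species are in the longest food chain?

5 species

One longest chain: E → A → G → C → B.
It has 5 species and 4 links.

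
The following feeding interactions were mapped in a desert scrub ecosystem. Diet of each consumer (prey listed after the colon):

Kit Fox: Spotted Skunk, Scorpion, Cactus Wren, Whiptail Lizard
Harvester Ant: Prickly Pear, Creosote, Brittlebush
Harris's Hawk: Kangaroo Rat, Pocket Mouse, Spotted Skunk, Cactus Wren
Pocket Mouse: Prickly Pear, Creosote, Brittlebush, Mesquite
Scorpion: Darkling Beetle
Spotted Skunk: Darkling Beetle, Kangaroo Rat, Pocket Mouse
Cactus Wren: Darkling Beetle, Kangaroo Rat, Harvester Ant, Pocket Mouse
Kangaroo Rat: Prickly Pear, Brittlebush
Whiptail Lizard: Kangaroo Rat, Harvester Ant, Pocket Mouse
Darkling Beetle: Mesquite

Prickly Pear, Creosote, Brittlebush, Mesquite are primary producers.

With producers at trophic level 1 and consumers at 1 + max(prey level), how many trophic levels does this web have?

4

Producers (level 1): Prickly Pear, Creosote, Brittlebush, Mesquite.
Mesquite → Darkling Beetle → Spotted Skunk → Kit Fox gives Kit Fox level 4.
No species has a prey at level 4, so no species reaches level 5.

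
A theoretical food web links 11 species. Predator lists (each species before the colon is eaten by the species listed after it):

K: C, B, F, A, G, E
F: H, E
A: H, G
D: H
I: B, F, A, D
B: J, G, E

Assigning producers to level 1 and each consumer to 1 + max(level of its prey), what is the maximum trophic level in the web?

Producers (level 1): K, I.
K → B → G gives G level 3.
No species has a prey at level 3, so no species reaches level 4.

3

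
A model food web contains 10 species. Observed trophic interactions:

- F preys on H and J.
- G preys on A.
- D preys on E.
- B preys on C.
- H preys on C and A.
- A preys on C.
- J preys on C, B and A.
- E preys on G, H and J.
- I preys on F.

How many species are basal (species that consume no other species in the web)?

Basal species (no prey listed): C.
Count: 1.

1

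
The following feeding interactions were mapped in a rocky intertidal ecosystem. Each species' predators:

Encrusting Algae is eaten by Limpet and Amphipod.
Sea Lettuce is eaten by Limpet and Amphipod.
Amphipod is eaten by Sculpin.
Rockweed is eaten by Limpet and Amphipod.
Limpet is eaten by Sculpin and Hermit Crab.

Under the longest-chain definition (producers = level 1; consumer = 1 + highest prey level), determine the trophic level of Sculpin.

Trophic level 3

Sea Lettuce is a producer → level 1.
Amphipod eats Sea Lettuce (level 1); other prey at levels: Encrusting Algae 1, Rockweed 1 → level 2.
Sculpin eats Amphipod (level 2); other prey at levels: Limpet 2 → level 3.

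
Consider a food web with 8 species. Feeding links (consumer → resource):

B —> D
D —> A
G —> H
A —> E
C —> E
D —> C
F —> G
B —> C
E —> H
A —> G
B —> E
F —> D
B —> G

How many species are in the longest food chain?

One longest chain: H → E → C → D → B.
It has 5 species and 4 links.

5 species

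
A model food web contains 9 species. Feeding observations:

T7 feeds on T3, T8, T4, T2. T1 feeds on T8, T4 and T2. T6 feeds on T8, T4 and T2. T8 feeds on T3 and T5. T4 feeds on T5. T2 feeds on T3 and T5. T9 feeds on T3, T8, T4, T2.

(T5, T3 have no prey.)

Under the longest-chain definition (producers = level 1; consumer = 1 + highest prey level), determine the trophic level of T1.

Trophic level 3

T5 is a producer → level 1.
T4 eats T5 → level 2.
T1 eats T4 (level 2); other prey at levels: T2 2, T8 2 → level 3.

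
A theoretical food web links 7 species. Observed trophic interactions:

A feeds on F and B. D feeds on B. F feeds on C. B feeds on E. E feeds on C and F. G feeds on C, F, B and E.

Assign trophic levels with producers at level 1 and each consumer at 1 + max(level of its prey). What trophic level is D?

C is a producer → level 1.
F eats C → level 2.
E eats F (level 2); other prey at levels: C 1 → level 3.
B eats E → level 4.
D eats B → level 5.

Trophic level 5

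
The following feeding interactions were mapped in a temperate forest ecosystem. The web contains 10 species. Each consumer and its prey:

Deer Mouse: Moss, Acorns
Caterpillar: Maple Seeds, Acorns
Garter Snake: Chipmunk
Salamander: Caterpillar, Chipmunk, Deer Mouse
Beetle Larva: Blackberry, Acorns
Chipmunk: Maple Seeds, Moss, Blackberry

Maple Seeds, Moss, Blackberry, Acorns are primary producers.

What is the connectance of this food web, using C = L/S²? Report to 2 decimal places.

The web has S = 10 species and L = 13 feeding links.
C = L / S² = 13 / 100 = 0.1300 ≈ 0.13.

C = 0.13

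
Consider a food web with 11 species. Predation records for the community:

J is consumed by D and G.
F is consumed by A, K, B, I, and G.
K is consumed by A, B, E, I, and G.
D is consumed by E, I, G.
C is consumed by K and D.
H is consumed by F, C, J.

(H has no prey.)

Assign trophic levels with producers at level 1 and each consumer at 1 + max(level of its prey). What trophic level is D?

H is a producer → level 1.
J eats H → level 2.
D eats J (level 2); other prey at levels: C 2 → level 3.

Trophic level 3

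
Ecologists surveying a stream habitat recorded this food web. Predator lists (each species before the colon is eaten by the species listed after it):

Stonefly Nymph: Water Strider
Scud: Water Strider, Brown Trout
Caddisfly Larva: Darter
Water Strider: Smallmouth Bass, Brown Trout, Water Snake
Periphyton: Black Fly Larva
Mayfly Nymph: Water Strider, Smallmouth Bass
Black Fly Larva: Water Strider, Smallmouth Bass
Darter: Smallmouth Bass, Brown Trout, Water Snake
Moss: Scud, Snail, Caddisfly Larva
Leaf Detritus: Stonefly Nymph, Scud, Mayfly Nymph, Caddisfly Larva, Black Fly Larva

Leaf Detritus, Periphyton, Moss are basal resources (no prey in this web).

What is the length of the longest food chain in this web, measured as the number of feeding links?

One longest chain: Leaf Detritus → Black Fly Larva → Water Strider → Smallmouth Bass.
It has 4 species and 3 links.

3 links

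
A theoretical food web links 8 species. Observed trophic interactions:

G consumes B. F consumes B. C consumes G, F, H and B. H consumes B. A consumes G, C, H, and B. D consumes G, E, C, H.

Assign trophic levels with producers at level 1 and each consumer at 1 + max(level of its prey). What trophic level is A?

B is a producer → level 1.
F eats B → level 2.
C eats F (level 2); other prey at levels: B 1, G 2, H 2 → level 3.
A eats C (level 3); other prey at levels: B 1, G 2, H 2 → level 4.

Trophic level 4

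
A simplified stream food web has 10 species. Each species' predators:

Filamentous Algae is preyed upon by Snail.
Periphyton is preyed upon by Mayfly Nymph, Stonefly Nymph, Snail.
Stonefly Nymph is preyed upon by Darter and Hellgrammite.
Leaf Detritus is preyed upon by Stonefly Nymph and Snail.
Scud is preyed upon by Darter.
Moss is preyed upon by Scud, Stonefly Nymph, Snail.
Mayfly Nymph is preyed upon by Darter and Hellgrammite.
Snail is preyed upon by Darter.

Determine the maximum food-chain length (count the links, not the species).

One longest chain: Periphyton → Mayfly Nymph → Darter.
It has 3 species and 2 links.

2 links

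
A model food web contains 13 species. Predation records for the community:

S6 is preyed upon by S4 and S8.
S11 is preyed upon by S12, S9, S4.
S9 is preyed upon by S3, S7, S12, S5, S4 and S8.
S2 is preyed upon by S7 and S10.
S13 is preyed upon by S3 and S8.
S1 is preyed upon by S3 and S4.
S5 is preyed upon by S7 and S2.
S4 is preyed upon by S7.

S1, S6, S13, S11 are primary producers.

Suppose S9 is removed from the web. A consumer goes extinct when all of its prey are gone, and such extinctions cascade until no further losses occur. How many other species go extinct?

3

Remove S9.
Round 1: S5 (all prey gone) → extinct.
Round 2: S2 (all prey gone) → extinct.
Round 3: S10 (all prey gone) → extinct.
No further losses. Total secondary extinctions: 3.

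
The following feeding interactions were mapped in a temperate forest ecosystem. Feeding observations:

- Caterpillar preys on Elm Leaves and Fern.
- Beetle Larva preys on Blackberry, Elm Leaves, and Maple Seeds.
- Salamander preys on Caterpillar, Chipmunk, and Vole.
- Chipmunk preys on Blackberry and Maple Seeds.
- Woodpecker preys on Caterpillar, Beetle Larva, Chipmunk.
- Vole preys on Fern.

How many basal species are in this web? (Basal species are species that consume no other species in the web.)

Basal species (no prey listed): Elm Leaves, Fern, Blackberry, Maple Seeds.
Count: 4.

4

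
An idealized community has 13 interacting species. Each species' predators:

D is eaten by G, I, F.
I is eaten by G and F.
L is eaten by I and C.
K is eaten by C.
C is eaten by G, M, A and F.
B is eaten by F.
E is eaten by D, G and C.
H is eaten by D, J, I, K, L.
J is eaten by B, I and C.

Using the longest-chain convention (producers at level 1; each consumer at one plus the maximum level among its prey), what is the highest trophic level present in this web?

Producers (level 1): E, H.
H → K → C → G gives G level 4.
No species has a prey at level 4, so no species reaches level 5.

4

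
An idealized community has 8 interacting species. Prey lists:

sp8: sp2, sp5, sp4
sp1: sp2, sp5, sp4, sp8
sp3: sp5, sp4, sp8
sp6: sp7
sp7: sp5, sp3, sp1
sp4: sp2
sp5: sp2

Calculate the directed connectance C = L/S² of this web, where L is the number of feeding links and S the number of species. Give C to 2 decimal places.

The web has S = 8 species and L = 16 feeding links.
C = L / S² = 16 / 64 = 0.2500 ≈ 0.25.

C = 0.25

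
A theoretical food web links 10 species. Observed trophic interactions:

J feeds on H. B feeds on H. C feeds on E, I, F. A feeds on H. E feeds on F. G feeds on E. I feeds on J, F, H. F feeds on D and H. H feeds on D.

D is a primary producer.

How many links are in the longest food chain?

4 links

One longest chain: D → H → F → E → C.
It has 5 species and 4 links.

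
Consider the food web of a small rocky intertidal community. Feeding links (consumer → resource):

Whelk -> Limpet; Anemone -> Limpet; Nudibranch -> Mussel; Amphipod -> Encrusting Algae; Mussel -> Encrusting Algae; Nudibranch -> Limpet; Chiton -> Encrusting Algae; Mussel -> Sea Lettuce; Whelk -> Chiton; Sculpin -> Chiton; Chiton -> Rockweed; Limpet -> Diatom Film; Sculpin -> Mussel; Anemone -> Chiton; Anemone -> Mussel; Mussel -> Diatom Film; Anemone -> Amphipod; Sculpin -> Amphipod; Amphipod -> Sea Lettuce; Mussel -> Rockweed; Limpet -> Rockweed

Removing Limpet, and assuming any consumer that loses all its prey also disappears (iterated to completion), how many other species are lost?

Remove Limpet.
Every predator of it retains at least one other prey: Whelk still has Chiton; Anemone still has Amphipod, Mussel, Chiton; Nudibranch still has Mussel.
No consumer loses all prey, so no secondary extinctions occur.

0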